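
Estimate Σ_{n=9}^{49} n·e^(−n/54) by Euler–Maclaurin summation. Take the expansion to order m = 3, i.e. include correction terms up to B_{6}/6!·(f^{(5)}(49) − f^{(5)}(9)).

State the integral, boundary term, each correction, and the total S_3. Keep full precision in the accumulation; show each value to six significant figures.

S_3 ≈ 648.720

Integral: ∫_9^49 x·e^(−x/54) dx = 635.079.
Endpoint term: (f(9) + f(49))/2 = (7.61834 + 19.7749)/2 = 13.6966.
Running total after boundary: 648.776.
k=1: B_{2}/(2)! × [f^{(1)}(49) − f^{(1)}(9)] = 1/12 × (0.0373675 − 0.705401) = -0.0556695.
Partial sum through k=1: 648.720.
k=2: B_{4}/(4)! × [f^{(3)}(49) − f^{(3)}(9)] = −1/720 × (0.000289611 − 0.000822485) = 7.40102e-07.
Partial sum through k=2: 648.720.
k=3: B_{6}/(6)! × [f^{(5)}(49) − f^{(5)}(9)] = 1/30240 × (1.94241e-07 − 4.81160e-07) = -9.48805e-12.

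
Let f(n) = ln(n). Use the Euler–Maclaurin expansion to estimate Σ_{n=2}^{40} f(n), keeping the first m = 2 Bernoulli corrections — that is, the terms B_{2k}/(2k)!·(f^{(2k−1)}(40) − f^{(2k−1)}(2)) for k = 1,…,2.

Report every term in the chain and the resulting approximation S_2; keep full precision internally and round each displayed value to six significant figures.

The integral term ∫_2^40 ln(x) dx = 108.169.
Boundary: ½(f(2) + f(40)) = ½(0.693147 + 3.68888) = 2.19101.
So far: 110.360.
k=1: B_{2}/(2)! × [f^{(1)}(40) − f^{(1)}(2)] = 1/12 × (0.0250000 − 0.500000) = -0.0395833.
Partial sum through k=1: 110.320.
k=2: B_{4}/(4)! × [f^{(3)}(40) − f^{(3)}(2)] = −1/720 × (3.12500e-05 − 0.250000) = 0.000347179.

S_2 ≈ 110.321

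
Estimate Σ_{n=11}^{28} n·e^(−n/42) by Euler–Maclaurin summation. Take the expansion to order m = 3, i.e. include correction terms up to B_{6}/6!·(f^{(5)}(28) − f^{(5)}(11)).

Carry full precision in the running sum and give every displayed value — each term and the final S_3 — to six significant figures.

Integral: ∫_11^28 x·e^(−x/42) dx = 203.648.
Boundary: ½(f(11) + f(28)) = ½(8.46543 + 14.3757) = 11.4206.
Running total after boundary: 215.069.
Correction k=1: B_{2}/2! · (f^{(1)}(28) − f^{(1)}(11)) = 1/12 · (0.171139 − 0.568027) = -0.0330740.
Partial sum through k=1: 215.036.
Correction k=2: B_{4}/4! · (f^{(3)}(28) − f^{(3)}(11)) = −1/720 · (0.000679123 − 0.00119456) = 7.15878e-07.
Partial sum through k=2: 215.036.
Correction k=3: B_{6}/6! · (f^{(5)}(28) − f^{(5)}(11)) = 1/30240 · (7.14982e-07 − 1.17183e-06) = -1.51072e-11.

S_3 ≈ 215.036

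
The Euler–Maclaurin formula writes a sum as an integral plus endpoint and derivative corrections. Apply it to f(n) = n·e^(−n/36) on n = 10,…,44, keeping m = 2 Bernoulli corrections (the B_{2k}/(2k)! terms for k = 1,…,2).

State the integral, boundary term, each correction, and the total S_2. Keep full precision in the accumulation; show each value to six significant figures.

The integral term ∫_10^44 x·e^(−x/36) dx = 405.987.
Boundary: ½(f(10) + f(44)) = ½(7.57465 + 12.9613) = 10.2680.
Running total after boundary: 416.255.
Order-1 term: 1/12 · (-0.0654611 − 0.547058) = -0.0510433.
Running total after k=1: 416.204.
Order-2 term: −1/720 · (0.000404081 − 0.00159104) = 1.64856e-06.

S_2 ≈ 416.204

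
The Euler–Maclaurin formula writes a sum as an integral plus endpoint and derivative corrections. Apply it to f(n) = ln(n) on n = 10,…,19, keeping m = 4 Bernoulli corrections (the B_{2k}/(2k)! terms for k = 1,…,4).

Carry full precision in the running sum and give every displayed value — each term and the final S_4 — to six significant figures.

The integral term ∫_10^19 ln(x) dx = 23.9185.
Boundary: ½(f(10) + f(19)) = ½(2.30259 + 2.94444) = 2.62351.
So far: 26.5420.
Order-1 term: 1/12 · (0.0526316 − 0.100000) = -0.00394737.
Partial sum through k=1: 26.5381.
Order-2 term: −1/720 · (0.000291588 − 0.00200000) = 2.37279e-06.
Partial sum through k=2: 26.5381.
Order-3 term: 1/30240 · (9.69267e-06 − 0.000240000) = -7.61598e-09.
Partial sum through k=3: 26.5381.
Order-4 term: −1/1209600 · (8.05485e-07 − 7.20000e-05) = 5.88579e-11.

S_4 ≈ 26.5381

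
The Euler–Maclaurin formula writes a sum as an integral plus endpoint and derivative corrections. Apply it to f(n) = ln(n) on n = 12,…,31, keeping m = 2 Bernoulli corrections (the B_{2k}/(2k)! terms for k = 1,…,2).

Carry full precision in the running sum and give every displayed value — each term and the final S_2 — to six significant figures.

S_2 ≈ 60.5899

Integral: ∫_12^31 ln(x) dx = 57.6347.
Endpoint term: (f(12) + f(31))/2 = (2.48491 + 3.43399)/2 = 2.95945.
Running total after boundary: 60.5942.
Order-1 term: 1/12 · (0.0322581 − 0.0833333) = -0.00425627.
After k=1: 60.5899.
Order-2 term: −1/720 · (6.71344e-05 − 0.00115741) = 1.51427e-06.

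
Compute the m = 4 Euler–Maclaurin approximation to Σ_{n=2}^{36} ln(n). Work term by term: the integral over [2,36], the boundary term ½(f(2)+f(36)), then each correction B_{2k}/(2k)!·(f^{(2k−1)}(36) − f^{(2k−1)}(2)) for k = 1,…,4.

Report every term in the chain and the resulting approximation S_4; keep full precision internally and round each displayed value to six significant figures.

S_4 ≈ 95.7197

Integral: ∫_2^36 ln(x) dx = 93.6204.
½[f(2) + f(36)] = ½[0.693147 + 3.58352] = 2.13833.
Integral + boundary = 95.7587.
Order-1 term: 1/12 · (0.0277778 − 0.500000) = -0.0393519.
Partial sum through k=1: 95.7194.
Order-2 term: −1/720 · (4.28669e-05 − 0.250000) = 0.000347163.
Partial sum through k=2: 95.7197.
Order-3 term: 1/30240 · (3.96916e-07 − 0.750000) = -2.48016e-05.
Partial sum through k=3: 95.7197.
Order-4 term: −1/1209600 · (9.18787e-09 − 5.62500) = 4.65030e-06.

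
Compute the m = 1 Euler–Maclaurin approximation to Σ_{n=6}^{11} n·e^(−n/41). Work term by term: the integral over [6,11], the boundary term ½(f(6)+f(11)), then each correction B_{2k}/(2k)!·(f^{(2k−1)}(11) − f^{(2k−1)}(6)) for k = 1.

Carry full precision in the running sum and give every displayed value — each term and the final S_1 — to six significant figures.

Integral: ∫_6^11 x·e^(−x/41) dx = 34.3572.
Boundary: ½(f(6) + f(11)) = ½(5.18318 + 8.41152) = 6.79735.
Integral + boundary = 41.1546.
k=1: B_{2}/(2)! × [f^{(1)}(11) − f^{(1)}(6)] = 1/12 × (0.559525 − 0.737444) = -0.0148266.

S_1 ≈ 41.1397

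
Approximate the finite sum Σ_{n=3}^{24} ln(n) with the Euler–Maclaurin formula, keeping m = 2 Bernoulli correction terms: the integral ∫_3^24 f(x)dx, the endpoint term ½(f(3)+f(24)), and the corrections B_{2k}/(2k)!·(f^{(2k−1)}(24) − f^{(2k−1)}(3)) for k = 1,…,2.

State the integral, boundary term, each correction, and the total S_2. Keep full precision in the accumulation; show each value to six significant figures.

S_2 ≈ 54.0916

Integral: ∫_3^24 ln(x) dx = 51.9775.
Endpoint term: (f(3) + f(24))/2 = (1.09861 + 3.17805)/2 = 2.13833.
So far: 54.1158.
Correction k=1: B_{2}/2! · (f^{(1)}(24) − f^{(1)}(3)) = 1/12 · (0.0416667 − 0.333333) = -0.0243056.
Partial sum through k=1: 54.0915.
Correction k=2: B_{4}/4! · (f^{(3)}(24) − f^{(3)}(3)) = −1/720 · (0.000144676 − 0.0740741) = 0.000102680.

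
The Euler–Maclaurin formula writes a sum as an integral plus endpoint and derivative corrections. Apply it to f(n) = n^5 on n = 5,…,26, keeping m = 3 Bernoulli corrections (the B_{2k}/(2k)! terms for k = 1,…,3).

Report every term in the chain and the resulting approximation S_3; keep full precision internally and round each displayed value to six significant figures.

S_3 ≈ 5.76157e+07

∫_5^26 x^5 dx evaluates to 5.14834e+07.
½[f(5) + f(26)] = ½[3125.00 + 1.18814e+07] = 5.94225e+06.
Integral + boundary = 5.74256e+07.
Correction k=1: B_{2}/2! · (f^{(1)}(26) − f^{(1)}(5)) = 1/12 · (2.28488e+06 − 3125.00) = 190146.
Partial sum through k=1: 5.76158e+07.
Correction k=2: B_{4}/4! · (f^{(3)}(26) − f^{(3)}(5)) = −1/720 · (40560.0 − 1500.00) = -54.2500.
Partial sum through k=2: 5.76157e+07.
Correction k=3: B_{6}/6! · (f^{(5)}(26) − f^{(5)}(5)) = 1/30240 · (120.000 − 120.000) = 0.00000.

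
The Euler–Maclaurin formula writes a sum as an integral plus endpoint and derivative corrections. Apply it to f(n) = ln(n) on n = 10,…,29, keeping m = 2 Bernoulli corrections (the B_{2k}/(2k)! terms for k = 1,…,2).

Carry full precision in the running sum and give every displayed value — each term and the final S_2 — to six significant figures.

The integral term ∫_10^29 ln(x) dx = 55.6257.
½[f(10) + f(29)] = ½[2.30259 + 3.36730] = 2.83494.
Running total after boundary: 58.4607.
k=1: B_{2}/(2)! × [f^{(1)}(29) − f^{(1)}(10)] = 1/12 × (0.0344828 − 0.100000) = -0.00545977.
Partial sum through k=1: 58.4552.
k=2: B_{4}/(4)! × [f^{(3)}(29) − f^{(3)}(10)] = −1/720 × (8.20042e-05 − 0.00200000) = 2.66388e-06.

S_2 ≈ 58.4552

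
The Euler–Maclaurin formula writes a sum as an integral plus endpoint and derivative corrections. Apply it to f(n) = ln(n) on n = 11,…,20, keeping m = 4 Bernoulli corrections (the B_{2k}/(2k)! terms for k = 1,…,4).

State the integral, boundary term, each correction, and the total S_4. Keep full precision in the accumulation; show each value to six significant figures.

S_4 ≈ 27.2312

The integral term ∫_11^20 ln(x) dx = 24.5378.
½[f(11) + f(20)] = ½[2.39790 + 2.99573] = 2.69681.
Running total after boundary: 27.2346.
Order-1 term: 1/12 · (0.0500000 − 0.0909091) = -0.00340909.
Partial sum through k=1: 27.2312.
Order-2 term: −1/720 · (0.000250000 − 0.00150263) = 1.73976e-06.
Partial sum through k=2: 27.2312.
Order-3 term: 1/30240 · (7.50000e-06 − 0.000149021) = -4.67993e-09.
Partial sum through k=3: 27.2312.
Order-4 term: −1/1209600 · (5.62500e-07 − 3.69474e-05) = 3.00801e-11.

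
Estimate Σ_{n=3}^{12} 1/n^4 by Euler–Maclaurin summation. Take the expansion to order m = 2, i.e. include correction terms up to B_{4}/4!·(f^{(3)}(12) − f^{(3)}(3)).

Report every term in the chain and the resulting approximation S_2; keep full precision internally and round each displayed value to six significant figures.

S_2 ≈ 0.0196439

∫_3^12 1/x^4 dx evaluates to 0.0121528.
Boundary: ½(f(3) + f(12)) = ½(0.0123457 + 4.82253e-05) = 0.00619695.
Integral + boundary = 0.0183497.
Order-1 term: 1/12 · (-1.60751e-05 − (-0.0164609)) = 0.00137040.
After k=1: 0.0197201.
Order-2 term: −1/720 · (-3.34898e-06 − (-0.0548697)) = -7.62032e-05.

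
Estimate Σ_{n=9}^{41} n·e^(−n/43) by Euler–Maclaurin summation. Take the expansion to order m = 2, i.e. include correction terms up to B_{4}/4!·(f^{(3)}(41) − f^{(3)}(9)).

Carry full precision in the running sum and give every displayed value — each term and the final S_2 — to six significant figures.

S_2 ≈ 433.186

∫_9^41 x·e^(−x/43) dx evaluates to 421.687.
Endpoint term: (f(9) + f(41))/2 = (7.30035 + 15.8012)/2 = 11.5508.
So far: 433.238.
Correction k=1: B_{2}/2! · (f^{(1)}(41) − f^{(1)}(9)) = 1/12 · (0.0179253 − 0.641374) = -0.0519541.
Running total after k=1: 433.186.
Correction k=2: B_{4}/4! · (f^{(3)}(41) − f^{(3)}(9)) = −1/720 · (0.000426562 − 0.00122427) = 1.10793e-06.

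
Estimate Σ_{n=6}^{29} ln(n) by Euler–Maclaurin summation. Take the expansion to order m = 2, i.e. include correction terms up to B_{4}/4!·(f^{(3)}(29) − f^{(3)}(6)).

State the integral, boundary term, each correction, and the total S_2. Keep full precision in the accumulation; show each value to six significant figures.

The integral term ∫_6^29 ln(x) dx = 63.9010.
Boundary: ½(f(6) + f(29)) = ½(1.79176 + 3.36730) = 2.57953.
Running total after boundary: 66.4805.
Order-1 term: 1/12 · (0.0344828 − 0.166667) = -0.0110153.
Partial sum through k=1: 66.4695.
Order-2 term: −1/720 · (8.20042e-05 − 0.00925926) = 1.27462e-05.

S_2 ≈ 66.4695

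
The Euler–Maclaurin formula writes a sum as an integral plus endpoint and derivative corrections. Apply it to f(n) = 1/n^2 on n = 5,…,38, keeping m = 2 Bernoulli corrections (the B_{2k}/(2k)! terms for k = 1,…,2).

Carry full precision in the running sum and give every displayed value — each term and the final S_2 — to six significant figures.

S_2 ≈ 0.195350

Integral: ∫_5^38 1/x^2 dx = 0.173684.
½[f(5) + f(38)] = ½[0.0400000 + 0.000692521] = 0.0203463.
Integral + boundary = 0.194030.
Correction k=1: B_{2}/2! · (f^{(1)}(38) − f^{(1)}(5)) = 1/12 · (-3.64485e-05 − (-0.0160000)) = 0.00133030.
After k=1: 0.195361.
Correction k=2: B_{4}/4! · (f^{(3)}(38) − f^{(3)}(5)) = −1/720 · (-3.02896e-07 − (-0.00768000)) = -1.06662e-05.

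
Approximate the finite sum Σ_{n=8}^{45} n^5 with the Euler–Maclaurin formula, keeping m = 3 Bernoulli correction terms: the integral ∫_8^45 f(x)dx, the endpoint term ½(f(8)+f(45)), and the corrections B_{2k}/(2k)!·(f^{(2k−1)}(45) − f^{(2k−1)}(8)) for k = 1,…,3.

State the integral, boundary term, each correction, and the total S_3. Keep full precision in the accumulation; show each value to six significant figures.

S_3 ≈ 1.47790e+09

Integral: ∫_8^45 x^5 dx = 1.38392e+09.
Boundary: ½(f(8) + f(45)) = ½(32768.0 + 1.84528e+08) = 9.22804e+07.
So far: 1.47620e+09.
Correction k=1: B_{2}/2! · (f^{(1)}(45) − f^{(1)}(8)) = 1/12 · (2.05031e+07 − 20480.0) = 1.70689e+06.
Partial sum through k=1: 1.47790e+09.
Correction k=2: B_{4}/4! · (f^{(3)}(45) − f^{(3)}(8)) = −1/720 · (121500 − 3840.00) = -163.417.
Partial sum through k=2: 1.47790e+09.
Correction k=3: B_{6}/6! · (f^{(5)}(45) − f^{(5)}(8)) = 1/30240 · (120.000 − 120.000) = 0.00000.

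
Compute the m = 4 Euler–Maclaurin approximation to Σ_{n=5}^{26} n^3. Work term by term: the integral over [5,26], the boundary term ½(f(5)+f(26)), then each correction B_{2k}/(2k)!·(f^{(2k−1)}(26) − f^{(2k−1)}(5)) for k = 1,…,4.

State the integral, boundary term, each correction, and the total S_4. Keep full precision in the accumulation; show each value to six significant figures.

S_4 ≈ 123101

Integral: ∫_5^26 x^3 dx = 114088.
Boundary: ½(f(5) + f(26)) = ½(125.000 + 17576.0) = 8850.50.
Integral + boundary = 122938.
Correction k=1: B_{2}/2! · (f^{(1)}(26) − f^{(1)}(5)) = 1/12 · (2028.00 − 75.0000) = 162.750.
Running total after k=1: 123101.
Correction k=2: B_{4}/4! · (f^{(3)}(26) − f^{(3)}(5)) = −1/720 · (6.00000 − 6.00000) = 0.00000.
Running total after k=2: 123101.
Correction k=3: B_{6}/6! · (f^{(5)}(26) − f^{(5)}(5)) = 1/30240 · (0.00000 − 0.00000) = 0.00000.
Running total after k=3: 123101.
Correction k=4: B_{8}/8! · (f^{(7)}(26) − f^{(7)}(5)) = −1/1209600 · (0.00000 − 0.00000) = 0.00000.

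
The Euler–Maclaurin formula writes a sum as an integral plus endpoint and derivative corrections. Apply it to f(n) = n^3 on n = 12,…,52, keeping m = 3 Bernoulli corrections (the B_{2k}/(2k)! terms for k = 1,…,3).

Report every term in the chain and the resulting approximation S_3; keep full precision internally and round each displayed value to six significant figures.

The integral term ∫_12^52 x^3 dx = 1.82272e+06.
½[f(12) + f(52)] = ½[1728.00 + 140608] = 71168.0.
Integral + boundary = 1.89389e+06.
Correction k=1: B_{2}/2! · (f^{(1)}(52) − f^{(1)}(12)) = 1/12 · (8112.00 − 432.000) = 640.000.
Partial sum through k=1: 1.89453e+06.
Correction k=2: B_{4}/4! · (f^{(3)}(52) − f^{(3)}(12)) = −1/720 · (6.00000 − 6.00000) = 0.00000.
Partial sum through k=2: 1.89453e+06.
Correction k=3: B_{6}/6! · (f^{(5)}(52) − f^{(5)}(12)) = 1/30240 · (0.00000 − 0.00000) = 0.00000.

S_3 ≈ 1.89453e+06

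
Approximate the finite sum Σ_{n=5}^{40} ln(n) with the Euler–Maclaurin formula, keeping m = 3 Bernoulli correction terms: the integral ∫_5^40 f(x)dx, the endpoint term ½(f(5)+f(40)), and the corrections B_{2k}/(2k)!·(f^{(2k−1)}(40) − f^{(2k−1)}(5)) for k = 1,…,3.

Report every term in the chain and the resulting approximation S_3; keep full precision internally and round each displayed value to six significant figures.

Integral: ∫_5^40 ln(x) dx = 104.508.
½[f(5) + f(40)] = ½[1.60944 + 3.68888] = 2.64916.
Integral + boundary = 107.157.
Order-1 term: 1/12 · (0.0250000 − 0.200000) = -0.0145833.
Partial sum through k=1: 107.143.
Order-2 term: −1/720 · (3.12500e-05 − 0.0160000) = 2.21788e-05.
Partial sum through k=2: 107.143.
Order-3 term: 1/30240 · (2.34375e-07 − 0.00768000) = -2.53961e-07.

S_3 ≈ 107.143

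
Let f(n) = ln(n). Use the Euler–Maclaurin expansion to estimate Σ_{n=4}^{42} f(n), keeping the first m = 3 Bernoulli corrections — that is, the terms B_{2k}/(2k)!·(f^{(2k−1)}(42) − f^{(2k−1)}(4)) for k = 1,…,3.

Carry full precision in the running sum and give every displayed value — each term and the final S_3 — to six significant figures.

∫_4^42 ln(x) dx evaluates to 113.437.
Boundary: ½(f(4) + f(42)) = ½(1.38629 + 3.73767) = 2.56198.
Running total after boundary: 115.999.
Order-1 term: 1/12 · (0.0238095 − 0.250000) = -0.0188492.
Running total after k=1: 115.980.
Order-2 term: −1/720 · (2.69949e-05 − 0.0312500) = 4.33653e-05.
Running total after k=2: 115.980.
Order-3 term: 1/30240 · (1.83639e-07 − 0.0234375) = -7.75044e-07.

S_3 ≈ 115.980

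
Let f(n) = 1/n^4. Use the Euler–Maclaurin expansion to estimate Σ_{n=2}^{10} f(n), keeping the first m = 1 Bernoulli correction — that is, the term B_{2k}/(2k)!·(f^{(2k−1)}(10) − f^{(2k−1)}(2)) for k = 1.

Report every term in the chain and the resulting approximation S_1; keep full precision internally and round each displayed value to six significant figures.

∫_2^10 1/x^4 dx evaluates to 0.0413333.
½[f(2) + f(10)] = ½[0.0625000 + 0.000100000] = 0.0313000.
Integral + boundary = 0.0726333.
Correction k=1: B_{2}/2! · (f^{(1)}(10) − f^{(1)}(2)) = 1/12 · (-4.00000e-05 − (-0.125000)) = 0.0104133.

S_1 ≈ 0.0830467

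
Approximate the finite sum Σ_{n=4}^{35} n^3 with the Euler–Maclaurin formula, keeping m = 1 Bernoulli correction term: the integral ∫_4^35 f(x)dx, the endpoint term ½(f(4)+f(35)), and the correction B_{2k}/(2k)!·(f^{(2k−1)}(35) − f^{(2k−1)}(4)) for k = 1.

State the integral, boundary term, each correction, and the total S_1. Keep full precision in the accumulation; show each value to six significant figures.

The integral term ∫_4^35 x^3 dx = 375092.
Boundary: ½(f(4) + f(35)) = ½(64.0000 + 42875.0) = 21469.5.
Integral + boundary = 396562.
Correction k=1: B_{2}/2! · (f^{(1)}(35) − f^{(1)}(4)) = 1/12 · (3675.00 − 48.0000) = 302.250.

S_1 ≈ 396864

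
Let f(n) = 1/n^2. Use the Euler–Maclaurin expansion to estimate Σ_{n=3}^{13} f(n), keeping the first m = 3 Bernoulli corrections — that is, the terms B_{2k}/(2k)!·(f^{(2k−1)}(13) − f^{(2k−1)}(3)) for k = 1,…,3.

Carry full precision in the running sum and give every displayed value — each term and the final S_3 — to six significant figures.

S_3 ≈ 0.320895

∫_3^13 1/x^2 dx evaluates to 0.256410.
Boundary: ½(f(3) + f(13)) = ½(0.111111 + 0.00591716) = 0.0585141.
Integral + boundary = 0.314924.
k=1: B_{2}/(2)! × [f^{(1)}(13) − f^{(1)}(3)] = 1/12 × (-0.000910332 − (-0.0740741)) = 0.00609698.
Running total after k=1: 0.321021.
k=2: B_{4}/(4)! × [f^{(3)}(13) − f^{(3)}(3)] = −1/720 × (-6.46390e-05 − (-0.0987654)) = -0.000137084.
Running total after k=2: 0.320884.
k=3: B_{6}/(6)! × [f^{(5)}(13) − f^{(5)}(3)] = 1/30240 × (-1.14744e-05 − (-0.329218)) = 1.08865e-05.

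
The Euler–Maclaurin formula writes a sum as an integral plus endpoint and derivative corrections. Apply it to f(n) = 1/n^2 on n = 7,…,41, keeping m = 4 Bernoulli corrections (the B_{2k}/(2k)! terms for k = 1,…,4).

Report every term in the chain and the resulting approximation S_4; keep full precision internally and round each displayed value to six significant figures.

S_4 ≈ 0.129450

Integral: ∫_7^41 1/x^2 dx = 0.118467.
Endpoint term: (f(7) + f(41))/2 = (0.0204082 + 0.000594884)/2 = 0.0105015.
Running total after boundary: 0.128968.
k=1: B_{2}/(2)! × [f^{(1)}(41) − f^{(1)}(7)] = 1/12 × (-2.90187e-05 − (-0.00583090)) = 0.000483490.
After k=1: 0.129452.
k=2: B_{4}/(4)! × [f^{(3)}(41) − f^{(3)}(7)] = −1/720 × (-2.07153e-07 − (-0.00142798)) = -1.98301e-06.
After k=2: 0.129450.
k=3: B_{6}/(6)! × [f^{(5)}(41) − f^{(5)}(7)] = 1/30240 × (-3.69697e-09 − (-0.000874271)) = 2.89110e-08.
After k=3: 0.129450.
k=4: B_{8}/(8)! × [f^{(7)}(41) − f^{(7)}(7)] = −1/1209600 × (-1.23159e-10 − (-0.000999167)) = -8.26031e-10.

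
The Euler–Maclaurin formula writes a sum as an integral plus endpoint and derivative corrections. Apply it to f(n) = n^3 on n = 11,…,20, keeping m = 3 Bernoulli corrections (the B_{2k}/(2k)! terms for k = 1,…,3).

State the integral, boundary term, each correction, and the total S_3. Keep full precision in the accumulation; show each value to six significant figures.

∫_11^20 x^3 dx evaluates to 36339.8.
½[f(11) + f(20)] = ½[1331.00 + 8000.00] = 4665.50.
Integral + boundary = 41005.2.
k=1: B_{2}/(2)! × [f^{(1)}(20) − f^{(1)}(11)] = 1/12 × (1200.00 − 363.000) = 69.7500.
After k=1: 41075.0.
k=2: B_{4}/(4)! × [f^{(3)}(20) − f^{(3)}(11)] = −1/720 × (6.00000 − 6.00000) = 0.00000.
After k=2: 41075.0.
k=3: B_{6}/(6)! × [f^{(5)}(20) − f^{(5)}(11)] = 1/30240 × (0.00000 − 0.00000) = 0.00000.

S_3 ≈ 41075.0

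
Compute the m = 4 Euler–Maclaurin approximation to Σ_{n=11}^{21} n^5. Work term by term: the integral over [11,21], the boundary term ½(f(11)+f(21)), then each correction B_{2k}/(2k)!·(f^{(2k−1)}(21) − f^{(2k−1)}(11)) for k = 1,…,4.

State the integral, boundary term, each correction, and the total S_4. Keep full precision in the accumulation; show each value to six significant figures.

S_4 ≈ 1.61966e+07

The integral term ∫_11^21 x^5 dx = 1.39991e+07.
Endpoint term: (f(11) + f(21))/2 = (161051 + 4.08410e+06)/2 = 2.12258e+06.
So far: 1.61217e+07.
k=1: B_{2}/(2)! × [f^{(1)}(21) − f^{(1)}(11)] = 1/12 × (972405 − 73205.0) = 74933.3.
Running total after k=1: 1.61966e+07.
k=2: B_{4}/(4)! × [f^{(3)}(21) − f^{(3)}(11)] = −1/720 × (26460.0 − 7260.00) = -26.6667.
Running total after k=2: 1.61966e+07.
k=3: B_{6}/(6)! × [f^{(5)}(21) − f^{(5)}(11)] = 1/30240 × (120.000 − 120.000) = 0.00000.
Running total after k=3: 1.61966e+07.
k=4: B_{8}/(8)! × [f^{(7)}(21) − f^{(7)}(11)] = −1/1209600 × (0.00000 − 0.00000) = 0.00000.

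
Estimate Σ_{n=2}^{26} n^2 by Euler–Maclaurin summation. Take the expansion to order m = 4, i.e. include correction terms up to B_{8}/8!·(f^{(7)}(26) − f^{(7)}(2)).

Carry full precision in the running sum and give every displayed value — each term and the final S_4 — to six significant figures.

The integral term ∫_2^26 x^2 dx = 5856.00.
½[f(2) + f(26)] = ½[4.00000 + 676.000] = 340.000.
Running total after boundary: 6196.00.
Correction k=1: B_{2}/2! · (f^{(1)}(26) − f^{(1)}(2)) = 1/12 · (52.0000 − 4.00000) = 4.00000.
After k=1: 6200.00.
Correction k=2: B_{4}/4! · (f^{(3)}(26) − f^{(3)}(2)) = −1/720 · (0.00000 − 0.00000) = 0.00000.
After k=2: 6200.00.
Correction k=3: B_{6}/6! · (f^{(5)}(26) − f^{(5)}(2)) = 1/30240 · (0.00000 − 0.00000) = 0.00000.
After k=3: 6200.00.
Correction k=4: B_{8}/8! · (f^{(7)}(26) − f^{(7)}(2)) = −1/1209600 · (0.00000 − 0.00000) = 0.00000.

S_4 ≈ 6200.00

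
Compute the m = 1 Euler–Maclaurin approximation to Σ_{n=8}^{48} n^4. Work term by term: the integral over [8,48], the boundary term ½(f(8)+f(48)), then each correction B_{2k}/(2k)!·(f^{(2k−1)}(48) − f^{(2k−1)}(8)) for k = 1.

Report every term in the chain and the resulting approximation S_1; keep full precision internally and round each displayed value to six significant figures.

Integral: ∫_8^48 x^4 dx = 5.09542e+07.
Boundary: ½(f(8) + f(48)) = ½(4096.00 + 5.30842e+06) = 2.65626e+06.
Integral + boundary = 5.36105e+07.
k=1: B_{2}/(2)! × [f^{(1)}(48) − f^{(1)}(8)] = 1/12 × (442368 − 2048.00) = 36693.3.

S_1 ≈ 5.36472e+07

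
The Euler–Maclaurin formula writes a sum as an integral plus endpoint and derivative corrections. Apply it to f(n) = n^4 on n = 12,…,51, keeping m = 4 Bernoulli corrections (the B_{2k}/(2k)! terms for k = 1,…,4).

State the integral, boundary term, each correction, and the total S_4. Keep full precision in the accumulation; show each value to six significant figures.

∫_12^51 x^4 dx evaluates to 6.89553e+07.
Boundary: ½(f(12) + f(51)) = ½(20736.0 + 6.76520e+06) = 3.39297e+06.
So far: 7.23483e+07.
Correction k=1: B_{2}/2! · (f^{(1)}(51) − f^{(1)}(12)) = 1/12 · (530604 − 6912.00) = 43641.0.
After k=1: 7.23919e+07.
Correction k=2: B_{4}/4! · (f^{(3)}(51) − f^{(3)}(12)) = −1/720 · (1224.00 − 288.000) = -1.30000.
After k=2: 7.23919e+07.
Correction k=3: B_{6}/6! · (f^{(5)}(51) − f^{(5)}(12)) = 1/30240 · (0.00000 − 0.00000) = 0.00000.
After k=3: 7.23919e+07.
Correction k=4: B_{8}/8! · (f^{(7)}(51) − f^{(7)}(12)) = −1/1209600 · (0.00000 − 0.00000) = 0.00000.

S_4 ≈ 7.23919e+07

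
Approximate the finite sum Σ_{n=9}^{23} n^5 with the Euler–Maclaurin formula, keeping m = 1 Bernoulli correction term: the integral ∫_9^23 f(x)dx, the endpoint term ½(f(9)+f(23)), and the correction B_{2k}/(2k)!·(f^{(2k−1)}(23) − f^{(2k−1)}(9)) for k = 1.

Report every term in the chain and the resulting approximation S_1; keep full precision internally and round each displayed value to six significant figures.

S_1 ≈ 2.79456e+07

∫_9^23 x^5 dx evaluates to 2.45841e+07.
Endpoint term: (f(9) + f(23))/2 = (59049.0 + 6.43634e+06)/2 = 3.24770e+06.
So far: 2.78318e+07.
Correction k=1: B_{2}/2! · (f^{(1)}(23) − f^{(1)}(9)) = 1/12 · (1.39920e+06 − 32805.0) = 113867.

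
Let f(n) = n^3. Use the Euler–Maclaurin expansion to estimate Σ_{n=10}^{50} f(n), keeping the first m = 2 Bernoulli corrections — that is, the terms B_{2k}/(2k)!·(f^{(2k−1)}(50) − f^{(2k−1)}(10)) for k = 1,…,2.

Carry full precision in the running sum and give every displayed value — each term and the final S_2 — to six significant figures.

S_2 ≈ 1.62360e+06

The integral term ∫_10^50 x^3 dx = 1.56000e+06.
Endpoint term: (f(10) + f(50))/2 = (1000.00 + 125000)/2 = 63000.0.
Running total after boundary: 1.62300e+06.
k=1: B_{2}/(2)! × [f^{(1)}(50) − f^{(1)}(10)] = 1/12 × (7500.00 − 300.000) = 600.000.
Partial sum through k=1: 1.62360e+06.
k=2: B_{4}/(4)! × [f^{(3)}(50) − f^{(3)}(10)] = −1/720 × (6.00000 − 6.00000) = 0.00000.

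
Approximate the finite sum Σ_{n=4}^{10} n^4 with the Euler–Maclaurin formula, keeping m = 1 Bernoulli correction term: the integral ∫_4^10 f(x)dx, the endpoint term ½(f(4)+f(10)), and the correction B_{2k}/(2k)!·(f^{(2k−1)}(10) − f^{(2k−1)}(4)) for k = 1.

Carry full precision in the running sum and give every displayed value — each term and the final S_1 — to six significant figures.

S_1 ≈ 25235.2

∫_4^10 x^4 dx evaluates to 19795.2.
Boundary: ½(f(4) + f(10)) = ½(256.000 + 10000.0) = 5128.00.
So far: 24923.2.
Correction k=1: B_{2}/2! · (f^{(1)}(10) − f^{(1)}(4)) = 1/12 · (4000.00 − 256.000) = 312.000.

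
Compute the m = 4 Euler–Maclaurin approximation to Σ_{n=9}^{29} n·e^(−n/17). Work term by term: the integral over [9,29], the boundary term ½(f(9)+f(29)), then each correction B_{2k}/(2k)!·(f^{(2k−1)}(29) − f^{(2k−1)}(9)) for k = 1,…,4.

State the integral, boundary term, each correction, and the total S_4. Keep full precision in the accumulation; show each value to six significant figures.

S_4 ≈ 123.546

∫_9^29 x·e^(−x/17) dx evaluates to 118.296.
½[f(9) + f(29)] = ½[5.30056 + 5.26675] = 5.28366.
Running total after boundary: 123.579.
Order-1 term: 1/12 · (-0.128197 − 0.277154) = -0.0337792.
After k=1: 123.546.
Order-2 term: −1/720 · (0.000813244 − 0.00503480) = 5.86327e-06.
After k=2: 123.546.
Order-3 term: 1/30240 · (7.16289e-06 − 3.15245e-05) = -8.05609e-10.
After k=3: 123.546.
Order-4 term: −1/1209600 · (3.98332e-08 − 1.57881e-07) = 9.75924e-14.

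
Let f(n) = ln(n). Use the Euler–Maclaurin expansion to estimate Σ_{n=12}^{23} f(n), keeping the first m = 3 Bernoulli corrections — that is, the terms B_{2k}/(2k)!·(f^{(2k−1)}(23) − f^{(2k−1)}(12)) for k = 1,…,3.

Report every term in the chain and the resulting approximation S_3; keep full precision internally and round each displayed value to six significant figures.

∫_12^23 ln(x) dx evaluates to 31.2975.
Endpoint term: (f(12) + f(23))/2 = (2.48491 + 3.13549)/2 = 2.81020.
Running total after boundary: 34.1077.
Correction k=1: B_{2}/2! · (f^{(1)}(23) − f^{(1)}(12)) = 1/12 · (0.0434783 − 0.0833333) = -0.00332126.
Partial sum through k=1: 34.1044.
Correction k=2: B_{4}/4! · (f^{(3)}(23) − f^{(3)}(12)) = −1/720 · (0.000164379 − 0.00115741) = 1.37921e-06.
Partial sum through k=2: 34.1044.
Correction k=3: B_{6}/6! · (f^{(5)}(23) − f^{(5)}(12)) = 1/30240 · (3.72883e-06 − 9.64506e-05) = -3.06620e-09.

S_3 ≈ 34.1044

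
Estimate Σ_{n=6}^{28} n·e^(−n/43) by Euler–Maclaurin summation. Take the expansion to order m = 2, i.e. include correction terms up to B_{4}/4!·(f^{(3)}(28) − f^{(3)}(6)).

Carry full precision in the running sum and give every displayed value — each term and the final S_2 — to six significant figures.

S_2 ≈ 250.499

The integral term ∫_6^28 x·e^(−x/43) dx = 240.636.
Endpoint term: (f(6) + f(28))/2 = (5.21858 + 14.6003)/2 = 9.90944.
So far: 250.546.
Correction k=1: B_{2}/2! · (f^{(1)}(28) − f^{(1)}(6)) = 1/12 · (0.181897 − 0.748400) = -0.0472086.
Running total after k=1: 250.499.
Correction k=2: B_{4}/4! · (f^{(3)}(28) − f^{(3)}(6)) = −1/720 · (0.000662399 − 0.00134555) = 9.48824e-07.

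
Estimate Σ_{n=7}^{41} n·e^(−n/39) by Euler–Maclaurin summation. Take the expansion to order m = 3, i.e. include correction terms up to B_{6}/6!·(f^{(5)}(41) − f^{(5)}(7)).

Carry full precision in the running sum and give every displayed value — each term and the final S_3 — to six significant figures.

Integral: ∫_7^41 x·e^(−x/39) dx = 408.836.
Endpoint term: (f(7) + f(41))/2 = (5.84989 + 14.3291)/2 = 10.0895.
Running total after boundary: 418.926.
Correction k=1: B_{2}/2! · (f^{(1)}(41) − f^{(1)}(7)) = 1/12 · (-0.0179225 − 0.685701) = -0.0586353.
After k=1: 418.867.
Correction k=2: B_{4}/4! · (f^{(3)}(41) − f^{(3)}(7)) = −1/720 · (0.000447769 − 0.00154970) = 1.53046e-06.
After k=2: 418.867.
Correction k=3: B_{6}/6! · (f^{(5)}(41) − f^{(5)}(7)) = 1/30240 · (5.96529e-07 − 1.74134e-06) = -3.78576e-11.

S_3 ≈ 418.867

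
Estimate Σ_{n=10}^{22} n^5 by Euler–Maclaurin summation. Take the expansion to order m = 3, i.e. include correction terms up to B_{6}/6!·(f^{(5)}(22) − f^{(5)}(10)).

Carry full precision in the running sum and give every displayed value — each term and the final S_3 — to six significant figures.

The integral term ∫_10^22 x^5 dx = 1.87300e+07.
Boundary: ½(f(10) + f(22)) = ½(100000 + 5.15363e+06) = 2.62682e+06.
So far: 2.13568e+07.
Order-1 term: 1/12 · (1.17128e+06 − 50000.0) = 93440.0.
Partial sum through k=1: 2.14502e+07.
Order-2 term: −1/720 · (29040.0 − 6000.00) = -32.0000.
Partial sum through k=2: 2.14502e+07.
Order-3 term: 1/30240 · (120.000 − 120.000) = 0.00000.

S_3 ≈ 2.14502e+07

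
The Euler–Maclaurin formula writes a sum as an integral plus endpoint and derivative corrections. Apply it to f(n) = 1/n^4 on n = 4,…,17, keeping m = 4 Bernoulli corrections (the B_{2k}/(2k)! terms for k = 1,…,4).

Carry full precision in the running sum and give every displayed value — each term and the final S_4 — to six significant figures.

S_4 ≈ 0.00741544

∫_4^17 1/x^4 dx evaluates to 0.00514049.
Boundary: ½(f(4) + f(17)) = ½(0.00390625 + 1.19730e-05) = 0.00195911.
Running total after boundary: 0.00709960.
k=1: B_{2}/(2)! × [f^{(1)}(17) − f^{(1)}(4)] = 1/12 × (-2.81719e-06 − (-0.00390625)) = 0.000325286.
Partial sum through k=1: 0.00742488.
k=2: B_{4}/(4)! × [f^{(3)}(17) − f^{(3)}(4)] = −1/720 × (-2.92441e-07 − (-0.00732422)) = -1.01721e-05.
Partial sum through k=2: 0.00741471.
k=3: B_{6}/(6)! × [f^{(5)}(17) − f^{(5)}(4)] = 1/30240 × (-5.66668e-08 − (-0.0256348)) = 8.47709e-07.
Partial sum through k=3: 0.00741556.
k=4: B_{8}/(8)! × [f^{(7)}(17) − f^{(7)}(4)] = −1/1209600 × (-1.76471e-08 − (-0.144196)) = -1.19209e-07.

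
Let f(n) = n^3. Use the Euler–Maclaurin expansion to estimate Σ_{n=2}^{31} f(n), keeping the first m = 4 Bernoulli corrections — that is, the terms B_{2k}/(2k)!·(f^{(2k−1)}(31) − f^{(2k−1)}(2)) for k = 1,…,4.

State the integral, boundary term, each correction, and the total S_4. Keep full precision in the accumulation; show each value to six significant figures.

S_4 ≈ 246015

The integral term ∫_2^31 x^3 dx = 230876.
½[f(2) + f(31)] = ½[8.00000 + 29791.0] = 14899.5.
So far: 245776.
Order-1 term: 1/12 · (2883.00 − 12.0000) = 239.250.
Running total after k=1: 246015.
Order-2 term: −1/720 · (6.00000 − 6.00000) = 0.00000.
Running total after k=2: 246015.
Order-3 term: 1/30240 · (0.00000 − 0.00000) = 0.00000.
Running total after k=3: 246015.
Order-4 term: −1/1209600 · (0.00000 − 0.00000) = 0.00000.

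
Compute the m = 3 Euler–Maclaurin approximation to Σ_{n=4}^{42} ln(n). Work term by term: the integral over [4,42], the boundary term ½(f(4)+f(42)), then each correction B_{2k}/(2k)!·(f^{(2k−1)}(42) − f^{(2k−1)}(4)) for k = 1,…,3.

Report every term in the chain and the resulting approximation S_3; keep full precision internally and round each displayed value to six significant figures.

The integral term ∫_4^42 ln(x) dx = 113.437.
½[f(4) + f(42)] = ½[1.38629 + 3.73767] = 2.56198.
Integral + boundary = 115.999.
Correction k=1: B_{2}/2! · (f^{(1)}(42) − f^{(1)}(4)) = 1/12 · (0.0238095 − 0.250000) = -0.0188492.
Partial sum through k=1: 115.980.
Correction k=2: B_{4}/4! · (f^{(3)}(42) − f^{(3)}(4)) = −1/720 · (2.69949e-05 − 0.0312500) = 4.33653e-05.
Partial sum through k=2: 115.980.
Correction k=3: B_{6}/6! · (f^{(5)}(42) − f^{(5)}(4)) = 1/30240 · (1.83639e-07 − 0.0234375) = -7.75044e-07.

S_3 ≈ 115.980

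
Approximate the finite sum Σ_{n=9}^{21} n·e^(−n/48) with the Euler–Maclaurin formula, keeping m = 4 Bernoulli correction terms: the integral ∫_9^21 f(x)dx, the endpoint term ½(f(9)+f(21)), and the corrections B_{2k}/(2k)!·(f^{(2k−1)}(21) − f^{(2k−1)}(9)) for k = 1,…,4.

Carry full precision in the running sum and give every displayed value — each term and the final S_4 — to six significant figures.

∫_9^21 x·e^(−x/48) dx evaluates to 129.836.
½[f(9) + f(21)] = ½[7.46126 + 13.5586] = 10.5099.
Integral + boundary = 140.346.
Correction k=1: B_{2}/2! · (f^{(1)}(21) − f^{(1)}(9)) = 1/12 · (0.363177 − 0.673586) = -0.0258674.
After k=1: 140.320.
Correction k=2: B_{4}/4! · (f^{(3)}(21) − f^{(3)}(9)) = −1/720 · (0.000718088 − 0.00101200) = 4.08209e-07.
After k=2: 140.320.
Correction k=3: B_{6}/6! · (f^{(5)}(21) − f^{(5)}(9)) = 1/30240 · (5.54925e-07 − 7.51581e-07) = -6.50317e-12.
After k=3: 140.320.
Correction k=4: B_{8}/8! · (f^{(7)}(21) − f^{(7)}(9)) = −1/1209600 · (3.46432e-10 − 4.61773e-10) = 9.53549e-17.

S_4 ≈ 140.320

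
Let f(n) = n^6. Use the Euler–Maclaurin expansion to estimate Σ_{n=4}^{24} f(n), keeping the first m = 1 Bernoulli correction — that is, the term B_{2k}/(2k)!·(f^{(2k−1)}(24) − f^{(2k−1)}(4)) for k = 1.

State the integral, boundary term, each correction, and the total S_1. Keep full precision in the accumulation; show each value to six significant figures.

The integral term ∫_4^24 x^6 dx = 6.55208e+08.
½[f(4) + f(24)] = ½[4096.00 + 1.91103e+08] = 9.55535e+07.
Integral + boundary = 7.50761e+08.
k=1: B_{2}/(2)! × [f^{(1)}(24) − f^{(1)}(4)] = 1/12 × (4.77757e+07 − 6144.00) = 3.98080e+06.

S_1 ≈ 7.54742e+08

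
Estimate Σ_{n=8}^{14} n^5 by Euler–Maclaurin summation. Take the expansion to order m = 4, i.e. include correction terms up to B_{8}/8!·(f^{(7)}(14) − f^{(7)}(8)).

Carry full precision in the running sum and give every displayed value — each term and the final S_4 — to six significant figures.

S_4 ≈ 1.51082e+06

Integral: ∫_8^14 x^5 dx = 1.21123e+06.
Boundary: ½(f(8) + f(14)) = ½(32768.0 + 537824) = 285296.
Integral + boundary = 1.49653e+06.
Order-1 term: 1/12 · (192080 − 20480.0) = 14300.0.
Running total after k=1: 1.51083e+06.
Order-2 term: −1/720 · (11760.0 − 3840.00) = -11.0000.
Running total after k=2: 1.51082e+06.
Order-3 term: 1/30240 · (120.000 − 120.000) = 0.00000.
Running total after k=3: 1.51082e+06.
Order-4 term: −1/1209600 · (0.00000 − 0.00000) = 0.00000.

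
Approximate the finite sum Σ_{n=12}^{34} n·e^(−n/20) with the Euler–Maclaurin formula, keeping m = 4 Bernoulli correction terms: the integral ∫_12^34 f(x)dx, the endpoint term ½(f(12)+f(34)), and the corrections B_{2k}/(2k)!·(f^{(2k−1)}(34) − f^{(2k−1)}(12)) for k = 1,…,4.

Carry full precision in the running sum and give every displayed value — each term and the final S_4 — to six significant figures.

S_4 ≈ 160.311

The integral term ∫_12^34 x·e^(−x/20) dx = 153.941.
Boundary: ½(f(12) + f(34)) = ½(6.58574 + 6.21124) = 6.39849.
Integral + boundary = 160.340.
k=1: B_{2}/(2)! × [f^{(1)}(34) − f^{(1)}(12)] = 1/12 × (-0.127878 − 0.219525) = -0.0289503.
Partial sum through k=1: 160.311.
k=2: B_{4}/(4)! × [f^{(3)}(34) − f^{(3)}(12)] = −1/720 × (0.000593721 − 0.00329287) = 3.74882e-06.
Partial sum through k=2: 160.311.
k=3: B_{6}/(6)! × [f^{(5)}(34) − f^{(5)}(12)] = 1/30240 × (3.76785e-06 − 1.50923e-05) = -3.74487e-10.
Partial sum through k=3: 160.311.
k=4: B_{8}/(8)! × [f^{(7)}(34) − f^{(7)}(12)] = −1/1209600 × (1.51285e-08 − 5.48812e-08) = 3.28643e-14.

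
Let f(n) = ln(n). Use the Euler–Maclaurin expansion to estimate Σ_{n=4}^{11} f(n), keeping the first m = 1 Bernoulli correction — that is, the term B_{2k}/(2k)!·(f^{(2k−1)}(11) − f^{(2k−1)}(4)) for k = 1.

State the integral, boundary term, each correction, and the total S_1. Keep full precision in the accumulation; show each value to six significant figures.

∫_4^11 ln(x) dx evaluates to 13.8317.
Endpoint term: (f(4) + f(11))/2 = (1.38629 + 2.39790)/2 = 1.89209.
So far: 15.7238.
Correction k=1: B_{2}/2! · (f^{(1)}(11) − f^{(1)}(4)) = 1/12 · (0.0909091 − 0.250000) = -0.0132576.

S_1 ≈ 15.7105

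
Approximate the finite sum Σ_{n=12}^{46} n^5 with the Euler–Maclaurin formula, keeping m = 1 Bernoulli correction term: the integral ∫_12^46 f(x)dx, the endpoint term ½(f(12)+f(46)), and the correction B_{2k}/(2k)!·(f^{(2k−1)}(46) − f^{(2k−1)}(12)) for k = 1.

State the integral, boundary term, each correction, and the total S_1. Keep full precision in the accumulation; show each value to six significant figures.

S_1 ≈ 1.68351e+09

∫_12^46 x^5 dx evaluates to 1.57855e+09.
Boundary: ½(f(12) + f(46)) = ½(248832 + 2.05963e+08) = 1.03106e+08.
Integral + boundary = 1.68166e+09.
k=1: B_{2}/(2)! × [f^{(1)}(46) − f^{(1)}(12)] = 1/12 × (2.23873e+07 − 103680) = 1.85697e+06.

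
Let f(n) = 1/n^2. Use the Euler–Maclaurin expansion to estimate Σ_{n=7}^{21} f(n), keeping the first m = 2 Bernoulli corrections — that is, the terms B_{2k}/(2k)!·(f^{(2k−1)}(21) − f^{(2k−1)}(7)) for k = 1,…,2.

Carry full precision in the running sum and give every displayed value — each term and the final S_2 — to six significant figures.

Integral: ∫_7^21 1/x^2 dx = 0.0952381.
½[f(7) + f(21)] = ½[0.0204082 + 0.00226757] = 0.0113379.
Integral + boundary = 0.106576.
Order-1 term: 1/12 · (-0.000215959 − (-0.00583090)) = 0.000467912.
Partial sum through k=1: 0.107044.
Order-2 term: −1/720 · (-5.87645e-06 − (-0.00142798)) = -1.97514e-06.

S_2 ≈ 0.107042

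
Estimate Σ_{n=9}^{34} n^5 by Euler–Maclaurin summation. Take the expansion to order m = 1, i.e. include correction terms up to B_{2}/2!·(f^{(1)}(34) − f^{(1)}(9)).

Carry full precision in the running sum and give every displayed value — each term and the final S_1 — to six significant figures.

S_1 ≈ 2.80680e+08

The integral term ∫_9^34 x^5 dx = 2.57379e+08.
½[f(9) + f(34)] = ½[59049.0 + 4.54354e+07] = 2.27472e+07.
Integral + boundary = 2.80126e+08.
k=1: B_{2}/(2)! × [f^{(1)}(34) − f^{(1)}(9)] = 1/12 × (6.68168e+06 − 32805.0) = 554073.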